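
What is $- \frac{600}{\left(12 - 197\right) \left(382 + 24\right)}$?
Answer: $\frac{60}{7511} \approx 0.0079883$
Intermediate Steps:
$- \frac{600}{\left(12 - 197\right) \left(382 + 24\right)} = - \frac{600}{\left(-185\right) 406} = - \frac{600}{-75110} = \left(-600\right) \left(- \frac{1}{75110}\right) = \frac{60}{7511}$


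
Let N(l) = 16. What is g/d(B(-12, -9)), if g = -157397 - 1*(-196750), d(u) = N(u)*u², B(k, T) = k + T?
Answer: 39353/7056 ≈ 5.5772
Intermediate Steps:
B(k, T) = T + k
d(u) = 16*u²
g = 39353 (g = -157397 + 196750 = 39353)
g/d(B(-12, -9)) = 39353/((16*(-9 - 12)²)) = 39353/((16*(-21)²)) = 39353/((16*441)) = 39353/7056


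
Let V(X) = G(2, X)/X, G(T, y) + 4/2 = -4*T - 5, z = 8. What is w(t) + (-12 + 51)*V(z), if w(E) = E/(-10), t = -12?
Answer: -2877/40 ≈ -71.925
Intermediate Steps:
w(E) = -E/10 (w(E) = E*(-⅒) = -E/10)
G(T, y) = -7 - 4*T (G(T, y) = -2 + (-4*T - 5) = -2 + (-5 - 4*T) = -7 - 4*T)
V(X) = -15/X (V(X) = (-7 - 4*2)/X = (-7 - 8)/X = -15/X)
w(t) + (-12 + 51)*V(z) = -⅒*(-12) + (-12 + 51)*(-15/8) = 6/5 + 39*(-15*⅛) = 6/5 + 39*(-15/8) = 6/5 - 585/8 = -2877/40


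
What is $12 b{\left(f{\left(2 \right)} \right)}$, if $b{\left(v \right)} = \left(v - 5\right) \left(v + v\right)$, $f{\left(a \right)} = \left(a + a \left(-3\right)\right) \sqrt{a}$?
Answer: $768 + 480 \sqrt{2} \approx 1446.8$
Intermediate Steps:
$f{\left(a \right)} = - 2 a^{\frac{3}{2}}$ ($f{\left(a \right)} = \left(a - 3 a\right) \sqrt{a} = - 2 a \sqrt{a} = - 2 a^{\frac{3}{2}}$)
$b{\left(v \right)} = 2 v \left(-5 + v\right)$ ($b{\left(v \right)} = \left(-5 + v\right) 2 v = 2 v \left(-5 + v\right)$)
$12 b{\left(f{\left(2 \right)} \right)} = 12 \cdot 2 \left(- 2 \cdot 2^{\frac{3}{2}}\right) \left(-5 - 2 \cdot 2^{\frac{3}{2}}\right) = 12 \cdot 2 \left(- 2 \cdot 2 \sqrt{2}\right) \left(-5 - 2 \cdot 2 \sqrt{2}\right) = 12 \cdot 2 \left(- 4 \sqrt{2}\right) \left(-5 - 4 \sqrt{2}\right) = 12 \left(- 8 \sqrt{2} \left(-5 - 4 \sqrt{2}\right)\right) = - 96 \sqrt{2} \left(-5 - 4 \sqrt{2}\right)$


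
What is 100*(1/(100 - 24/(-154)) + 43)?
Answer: 8292325/1928 ≈ 4301.0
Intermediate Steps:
100*(1/(100 - 24/(-154)) + 43) = 100*(1/(100 - 24*(-1/154)) + 43) = 100*(1/(100 + 12/77) + 43) = 100*(1/(7712/77) + 43) = 100*(77/7712 + 43) = 100*(331693/7712) = 8292325/1928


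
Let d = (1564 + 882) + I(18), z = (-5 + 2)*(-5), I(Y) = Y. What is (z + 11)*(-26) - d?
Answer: -3140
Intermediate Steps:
z = 15 (z = -3*(-5) = 15)
d = 2464 (d = (1564 + 882) + 18 = 2446 + 18 = 2464)
(z + 11)*(-26) - d = (15 + 11)*(-26) - 1*2464 = 26*(-26) - 2464 = -676 - 2464 = -3140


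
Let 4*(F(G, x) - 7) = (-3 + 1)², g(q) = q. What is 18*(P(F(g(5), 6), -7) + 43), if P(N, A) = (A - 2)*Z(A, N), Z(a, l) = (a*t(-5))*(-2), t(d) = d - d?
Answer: 774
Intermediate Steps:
t(d) = 0
F(G, x) = 8 (F(G, x) = 7 + (-3 + 1)²/4 = 7 + (¼)*(-2)² = 7 + (¼)*4 = 7 + 1 = 8)
Z(a, l) = 0 (Z(a, l) = (a*0)*(-2) = 0*(-2) = 0)
P(N, A) = 0 (P(N, A) = (A - 2)*0 = (-2 + A)*0 = 0)
18*(P(F(g(5), 6), -7) + 43) = 18*(0 + 43) = 18*43 = 774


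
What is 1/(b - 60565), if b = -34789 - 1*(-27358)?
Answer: -1/67996 ≈ -1.4707e-5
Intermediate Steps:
b = -7431 (b = -34789 + 27358 = -7431)
1/(b - 60565) = 1/(-7431 - 60565) = 1/(-67996) = -1/67996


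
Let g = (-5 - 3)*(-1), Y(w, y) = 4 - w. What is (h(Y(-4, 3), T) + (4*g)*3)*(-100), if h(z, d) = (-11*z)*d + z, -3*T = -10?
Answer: 56800/3 ≈ 18933.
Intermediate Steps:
T = 10/3 (T = -⅓*(-10) = 10/3 ≈ 3.3333)
h(z, d) = z - 11*d*z (h(z, d) = -11*d*z + z = z - 11*d*z)
g = 8 (g = -8*(-1) = 8)
(h(Y(-4, 3), T) + (4*g)*3)*(-100) = ((4 - 1*(-4))*(1 - 11*10/3) + (4*8)*3)*(-100) = ((4 + 4)*(1 - 110/3) + 32*3)*(-100) = (8*(-107/3) + 96)*(-100) = (-856/3 + 96)*(-100) = -568/3*(-100) = 56800/3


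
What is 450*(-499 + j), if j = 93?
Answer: -182700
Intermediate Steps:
450*(-499 + j) = 450*(-499 + 93) = 450*(-406) = -182700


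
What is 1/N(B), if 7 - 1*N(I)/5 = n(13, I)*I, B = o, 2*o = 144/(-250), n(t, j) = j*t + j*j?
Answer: 390625/11612531 ≈ 0.033638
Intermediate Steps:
n(t, j) = j**2 + j*t (n(t, j) = j*t + j**2 = j**2 + j*t)
o = -36/125 (o = (144/(-250))/2 = (144*(-1/250))/2 = (1/2)*(-72/125) = -36/125 ≈ -0.28800)
B = -36/125 ≈ -0.28800
N(I) = 35 - 5*I**2*(13 + I) (N(I) = 35 - 5*I*(I + 13)*I = 35 - 5*I*(13 + I)*I = 35 - 5*I**2*(13 + I))
1/N(B) = 1/(35 - 5*(-36/125)**2*(13 - 36/125)) = 1/(35 - 5*1296/15625*1589/125) = 1/(35 - 2059344/390625) = 1/(11612531/390625) = 390625/11612531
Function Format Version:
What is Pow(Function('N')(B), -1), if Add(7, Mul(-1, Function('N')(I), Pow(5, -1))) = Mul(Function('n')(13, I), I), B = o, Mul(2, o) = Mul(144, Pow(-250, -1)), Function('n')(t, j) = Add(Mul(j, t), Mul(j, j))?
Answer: Rational(390625, 11612531) ≈ 0.033638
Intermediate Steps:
Function('n')(t, j) = Add(Pow(j, 2), Mul(j, t)) (Function('n')(t, j) = Add(Mul(j, t), Pow(j, 2)) = Add(Pow(j, 2), Mul(j, t)))
o = Rational(-36, 125) (o = Mul(Rational(1, 2), Mul(144, Pow(-250, -1))) = Mul(Rational(1, 2), Mul(144, Rational(-1, 250))) = Mul(Rational(1, 2), Rational(-72, 125)) = Rational(-36, 125) ≈ -0.28800)
B = Rational(-36, 125) ≈ -0.28800
Function('N')(I) = Add(35, Mul(-5, Pow(I, 2), Add(13, I))) (Function('N')(I) = Add(35, Mul(-5, Mul(Mul(I, Add(I, 13)), I))) = Add(35, Mul(-5, Mul(Mul(I, Add(13, I)), I))) = Add(35, Mul(-5, Mul(Pow(I, 2), Add(13, I)))) = Add(35, Mul(-5, Pow(I, 2), Add(13, I))))
Pow(Function('N')(B), -1) = Pow(Add(35, Mul(-5, Pow(Rational(-36, 125), 2), Add(13, Rational(-36, 125)))), -1) = Pow(Add(35, Mul(-5, Rational(1296, 15625), Rational(1589, 125))), -1) = Pow(Add(35, Rational(-2059344, 390625)), -1) = Pow(Rational(11612531, 390625), -1) = Rational(390625, 11612531)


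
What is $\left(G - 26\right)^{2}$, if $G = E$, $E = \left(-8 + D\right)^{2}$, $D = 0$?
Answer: $1444$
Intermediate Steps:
$E = 64$ ($E = \left(-8 + 0\right)^{2} = \left(-8\right)^{2} = 64$)
$G = 64$
$\left(G - 26\right)^{2} = \left(64 - 26\right)^{2} = 38^{2} = 1444$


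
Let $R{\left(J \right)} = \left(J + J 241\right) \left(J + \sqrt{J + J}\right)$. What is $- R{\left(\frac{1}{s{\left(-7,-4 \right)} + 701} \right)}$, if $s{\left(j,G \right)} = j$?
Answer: $- \frac{121}{240818} - \frac{121 \sqrt{347}}{120409} \approx -0.019222$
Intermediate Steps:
$R{\left(J \right)} = 242 J \left(J + \sqrt{2} \sqrt{J}\right)$ ($R{\left(J \right)} = \left(J + 241 J\right) \left(J + \sqrt{2 J}\right) = 242 J \left(J + \sqrt{2} \sqrt{J}\right)$)
$- R{\left(\frac{1}{s{\left(-7,-4 \right)} + 701} \right)} = - (242 \left(\frac{1}{-7 + 701}\right)^{2} + 242 \sqrt{2} \left(\frac{1}{-7 + 701}\right)^{\frac{3}{2}}) = - (242 \left(\frac{1}{694}\right)^{2} + 242 \sqrt{2} \left(\frac{1}{694}\right)^{\frac{3}{2}}) = - (\frac{242}{481636} + \frac{242 \sqrt{2}}{694 \sqrt{694}}) = - (242 \cdot \frac{1}{481636} + 242 \sqrt{2} \frac{\sqrt{694}}{481636}) = - (\frac{121}{240818} + \frac{121 \sqrt{347}}{120409}) = - \frac{121}{240818} - \frac{121 \sqrt{347}}{120409}$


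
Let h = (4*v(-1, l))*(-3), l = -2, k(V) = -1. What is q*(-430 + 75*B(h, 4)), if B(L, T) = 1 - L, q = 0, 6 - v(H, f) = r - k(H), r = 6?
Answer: 0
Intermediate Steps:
v(H, f) = -1 (v(H, f) = 6 - (6 - 1*(-1)) = 6 - (6 + 1) = 6 - 1*7 = 6 - 7 = -1)
h = 12 (h = (4*(-1))*(-3) = -4*(-3) = 12)
q*(-430 + 75*B(h, 4)) = 0*(-430 + 75*(1 - 1*12)) = 0*(-430 + 75*(1 - 12)) = 0*(-430 + 75*(-11)) = 0*(-430 - 825) = 0*(-1255) = 0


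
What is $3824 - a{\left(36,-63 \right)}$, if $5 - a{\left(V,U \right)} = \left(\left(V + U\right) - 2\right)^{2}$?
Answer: $4660$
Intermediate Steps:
$a{\left(V,U \right)} = 5 - \left(-2 + U + V\right)^{2}$ ($a{\left(V,U \right)} = 5 - \left(\left(V + U\right) - 2\right)^{2} = 5 - \left(\left(U + V\right) - 2\right)^{2} = 5 - \left(-2 + U + V\right)^{2}$)
$3824 - a{\left(36,-63 \right)} = 3824 - \left(5 - \left(-2 - 63 + 36\right)^{2}\right) = 3824 - \left(5 - \left(-29\right)^{2}\right) = 3824 - \left(5 - 841\right) = 3824 - -836 = 3824 + 836 = 4660$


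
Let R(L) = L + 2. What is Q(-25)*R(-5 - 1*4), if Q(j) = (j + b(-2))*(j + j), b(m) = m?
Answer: -9450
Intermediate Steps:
Q(j) = 2*j*(-2 + j) (Q(j) = (j - 2)*(j + j) = (-2 + j)*(2*j) = 2*j*(-2 + j))
R(L) = 2 + L
Q(-25)*R(-5 - 1*4) = (2*(-25)*(-2 - 25))*(2 + (-5 - 1*4)) = (2*(-25)*(-27))*(2 + (-5 - 4)) = 1350*(2 - 9) = 1350*(-7) = -9450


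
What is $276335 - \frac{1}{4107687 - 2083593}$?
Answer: $\frac{559328015489}{2024094} \approx 2.7634 \cdot 10^{5}$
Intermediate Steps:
$276335 - \frac{1}{4107687 - 2083593} = 276335 - \frac{1}{2024094} = \frac{559328015489}{2024094}$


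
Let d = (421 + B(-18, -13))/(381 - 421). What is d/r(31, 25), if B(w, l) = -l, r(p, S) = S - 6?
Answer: -217/380 ≈ -0.57105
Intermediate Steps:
r(p, S) = -6 + S
d = -217/20 (d = (421 - 1*(-13))/(381 - 421) = (421 + 13)/(-40) = 434*(-1/40) = -217/20 ≈ -10.850)
d/r(31, 25) = -217/(20*(-6 + 25)) = -217/20/19 = -217/20*1/19 = -217/380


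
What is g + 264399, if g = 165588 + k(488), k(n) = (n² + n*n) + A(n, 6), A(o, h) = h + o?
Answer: 906769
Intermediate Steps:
k(n) = 6 + n + 2*n² (k(n) = (n² + n*n) + (6 + n) = (n² + n²) + (6 + n) = 2*n² + (6 + n) = 6 + n + 2*n²)
g = 642370 (g = 165588 + (6 + 488 + 2*488²) = 165588 + (6 + 488 + 2*238144) = 165588 + (6 + 488 + 476288) = 165588 + 476782 = 642370)
g + 264399 = 642370 + 264399 = 906769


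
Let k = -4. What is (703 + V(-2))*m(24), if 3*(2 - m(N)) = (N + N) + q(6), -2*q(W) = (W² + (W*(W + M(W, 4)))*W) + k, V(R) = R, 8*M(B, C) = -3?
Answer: 211001/12 ≈ 17583.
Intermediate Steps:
M(B, C) = -3/8 (M(B, C) = (⅛)*(-3) = -3/8)
q(W) = 2 - W²/2 - W²*(-3/8 + W)/2 (q(W) = -((W² + (W*(W - 3/8))*W) - 4)/2 = -((W² + (W*(-3/8 + W))*W) - 4)/2 = -((W² + W²*(-3/8 + W)) - 4)/2 = -(-4 + W² + W²*(-3/8 + W))/2 = 2 - W²/2 - W²*(-3/8 + W)/2)
m(N) = 493/12 - 2*N/3 (m(N) = 2 - ((N + N) + (2 - 5/16*6² - ½*6³))/3 = 2 - (2*N + (2 - 5/16*36 - ½*216))/3 = 2 - (2*N + (2 - 45/4 - 108))/3 = 2 - (2*N - 469/4)/3 = 2 - (-469/4 + 2*N)/3 = 2 + (469/12 - 2*N/3) = 493/12 - 2*N/3)
(703 + V(-2))*m(24) = (703 - 2)*(493/12 - ⅔*24) = 701*(493/12 - 16) = 701*(301/12) = 211001/12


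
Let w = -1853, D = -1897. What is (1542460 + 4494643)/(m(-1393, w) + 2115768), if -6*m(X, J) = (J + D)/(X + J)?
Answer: 19596436338/6867782303 ≈ 2.8534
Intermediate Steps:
m(X, J) = -(-1897 + J)/(6*(J + X)) (m(X, J) = -(J - 1897)/(6*(X + J)) = -(-1897 + J)/(6*(J + X)))
(1542460 + 4494643)/(m(-1393, w) + 2115768) = (1542460 + 4494643)/((1897 - 1*(-1853))/(6*(-1853 - 1393)) + 2115768) = 6037103/((⅙)*(1897 + 1853)/(-3246) + 2115768) = 6037103/((⅙)*(-1/3246)*3750 + 2115768) = 6037103/(-625/3246 + 2115768) = 6037103/(6867782303/3246) = 6037103*(3246/6867782303) = 19596436338/6867782303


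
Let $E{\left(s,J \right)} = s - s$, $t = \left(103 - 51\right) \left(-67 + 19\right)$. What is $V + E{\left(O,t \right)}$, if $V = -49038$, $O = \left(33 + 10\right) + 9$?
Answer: $-49038$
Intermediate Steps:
$O = 52$ ($O = 43 + 9 = 52$)
$t = -2496$ ($t = 52 \left(-48\right) = -2496$)
$E{\left(s,J \right)} = 0$
$V + E{\left(O,t \right)} = -49038 + 0 = -49038$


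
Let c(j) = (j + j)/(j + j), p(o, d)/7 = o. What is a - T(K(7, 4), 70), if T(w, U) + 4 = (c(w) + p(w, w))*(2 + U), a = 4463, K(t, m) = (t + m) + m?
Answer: -3165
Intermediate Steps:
p(o, d) = 7*o
K(t, m) = t + 2*m (K(t, m) = (m + t) + m = t + 2*m)
c(j) = 1 (c(j) = (2*j)/((2*j)) = (2*j)*(1/(2*j)) = 1)
T(w, U) = -4 + (1 + 7*w)*(2 + U)
a - T(K(7, 4), 70) = 4463 - (-2 + 70 + 14*(7 + 2*4) + 7*70*(7 + 2*4)) = 4463 - (-2 + 70 + 14*(7 + 8) + 7*70*(7 + 8)) = 4463 - (-2 + 70 + 14*15 + 7*70*15) = 4463 - (-2 + 70 + 210 + 7350) = 4463 - 1*7628 = 4463 - 7628 = -3165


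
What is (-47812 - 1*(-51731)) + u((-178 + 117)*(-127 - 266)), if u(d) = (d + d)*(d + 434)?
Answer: 1170221941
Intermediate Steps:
u(d) = 2*d*(434 + d) (u(d) = (2*d)*(434 + d) = 2*d*(434 + d))
(-47812 - 1*(-51731)) + u((-178 + 117)*(-127 - 266)) = (-47812 - 1*(-51731)) + 2*((-178 + 117)*(-127 - 266))*(434 + (-178 + 117)*(-127 - 266)) = (-47812 + 51731) + 2*(-61*(-393))*(434 - 61*(-393)) = 3919 + 2*23973*(434 + 23973) = 3919 + 2*23973*24407 = 3919 + 1170218022 = 1170221941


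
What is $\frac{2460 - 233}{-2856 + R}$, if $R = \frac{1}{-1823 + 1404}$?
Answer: $- \frac{933113}{1196665} \approx -0.77976$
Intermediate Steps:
$R = - \frac{1}{419}$ ($R = \frac{1}{-419} = - \frac{1}{419} \approx -0.0023866$)
$\frac{2460 - 233}{-2856 + R} = \frac{2460 - 233}{-2856 - \frac{1}{419}} = \frac{2227}{- \frac{1196665}{419}} = 2227 \left(- \frac{419}{1196665}\right) = - \frac{933113}{1196665}$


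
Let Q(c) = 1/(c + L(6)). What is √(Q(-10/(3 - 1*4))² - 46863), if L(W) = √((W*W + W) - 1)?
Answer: I*√(46863 - 1/(10 + √41)²) ≈ 216.48*I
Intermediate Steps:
L(W) = √(-1 + W + W²) (L(W) = √((W² + W) - 1) = √((W + W²) - 1) = √(-1 + W + W²))
Q(c) = 1/(c + √41) (Q(c) = 1/(c + √(-1 + 6 + 6²)) = 1/(c + √(-1 + 6 + 36)) = 1/(c + √41))
√(Q(-10/(3 - 1*4))² - 46863) = √((1/(-10/(3 - 1*4) + √41))² - 46863) = √((1/(-10/(3 - 4) + √41))² - 46863) = √((1/(-10/(-1) + √41))² - 46863) = √((1/(-10*(-1) + √41))² - 46863) = √((1/(10 + √41))² - 46863) = √((10 + √41)⁻² - 46863) = √(-46863 + (10 + √41)⁻²)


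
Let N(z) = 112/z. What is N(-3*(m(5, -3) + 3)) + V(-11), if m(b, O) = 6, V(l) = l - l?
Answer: -112/27 ≈ -4.1481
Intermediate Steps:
V(l) = 0
N(-3*(m(5, -3) + 3)) + V(-11) = 112/((-3*(6 + 3))) + 0 = 112/((-3*9)) + 0 = 112/(-27) + 0 = 112*(-1/27) + 0 = -112/27 + 0 = -112/27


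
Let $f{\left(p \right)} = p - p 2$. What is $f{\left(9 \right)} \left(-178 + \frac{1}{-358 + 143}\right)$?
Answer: $\frac{344439}{215} \approx 1602.0$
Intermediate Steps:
$f{\left(p \right)} = - p$ ($f{\left(p \right)} = p - 2 p = - p$)
$f{\left(9 \right)} \left(-178 + \frac{1}{-358 + 143}\right) = \left(-1\right) 9 \left(-178 + \frac{1}{-358 + 143}\right) = - 9 \left(-178 + \frac{1}{-215}\right) = - 9 \left(-178 - \frac{1}{215}\right) = \left(-9\right) \left(- \frac{38271}{215}\right) = \frac{344439}{215}$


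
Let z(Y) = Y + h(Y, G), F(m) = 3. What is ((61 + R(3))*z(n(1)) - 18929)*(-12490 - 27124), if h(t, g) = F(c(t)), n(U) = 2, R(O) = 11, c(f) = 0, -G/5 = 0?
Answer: 735592366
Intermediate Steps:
G = 0 (G = -5*0 = 0)
h(t, g) = 3
z(Y) = 3 + Y (z(Y) = Y + 3 = 3 + Y)
((61 + R(3))*z(n(1)) - 18929)*(-12490 - 27124) = ((61 + 11)*(3 + 2) - 18929)*(-12490 - 27124) = (72*5 - 18929)*(-39614) = (360 - 18929)*(-39614) = -18569*(-39614) = 735592366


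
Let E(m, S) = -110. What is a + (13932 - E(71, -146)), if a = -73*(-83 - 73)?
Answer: 25430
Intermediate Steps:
a = 11388 (a = -73*(-156) = 11388)
a + (13932 - E(71, -146)) = 11388 + (13932 - 1*(-110)) = 11388 + (13932 + 110) = 11388 + 14042 = 25430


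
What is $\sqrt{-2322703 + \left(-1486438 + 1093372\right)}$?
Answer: $i \sqrt{2715769} \approx 1648.0 i$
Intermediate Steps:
$\sqrt{-2322703 + \left(-1486438 + 1093372\right)} = \sqrt{-2322703 - 393066} = \sqrt{-2715769} = i \sqrt{2715769}$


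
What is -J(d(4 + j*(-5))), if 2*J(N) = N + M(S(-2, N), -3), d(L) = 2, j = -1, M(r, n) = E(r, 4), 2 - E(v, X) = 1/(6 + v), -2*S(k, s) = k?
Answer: -27/14 ≈ -1.9286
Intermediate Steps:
S(k, s) = -k/2
E(v, X) = 2 - 1/(6 + v)
M(r, n) = (11 + 2*r)/(6 + r)
J(N) = 13/14 + N/2 (J(N) = (N + (11 + 2*(-1/2*(-2)))/(6 - 1/2*(-2)))/2 = (N + (11 + 2*1)/(6 + 1))/2 = (N + (11 + 2)/7)/2 = (N + (1/7)*13)/2 = (N + 13/7)/2 = (13/7 + N)/2 = 13/14 + N/2)
-J(d(4 + j*(-5))) = -(13/14 + (1/2)*2) = -(13/14 + 1) = -1*27/14 = -27/14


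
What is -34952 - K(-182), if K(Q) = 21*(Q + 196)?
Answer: -35246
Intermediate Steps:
K(Q) = 4116 + 21*Q (K(Q) = 21*(196 + Q) = 4116 + 21*Q)
-34952 - K(-182) = -34952 - (4116 + 21*(-182)) = -34952 - (4116 - 3822) = -34952 - 1*294 = -34952 - 294 = -35246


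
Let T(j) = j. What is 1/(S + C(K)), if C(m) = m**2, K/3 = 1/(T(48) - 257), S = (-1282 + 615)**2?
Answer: 43681/19433196418 ≈ 2.2478e-6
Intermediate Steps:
S = 444889 (S = (-667)**2 = 444889)
K = -3/209 (K = 3/(48 - 257) = 3/(-209) = 3*(-1/209) = -3/209 ≈ -0.014354)
1/(S + C(K)) = 1/(444889 + (-3/209)**2) = 1/(444889 + 9/43681) = 1/(19433196418/43681) = 43681/19433196418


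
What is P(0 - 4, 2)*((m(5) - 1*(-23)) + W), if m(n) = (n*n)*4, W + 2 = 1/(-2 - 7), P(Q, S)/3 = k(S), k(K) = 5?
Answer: 5440/3 ≈ 1813.3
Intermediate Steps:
P(Q, S) = 15 (P(Q, S) = 3*5 = 15)
W = -19/9 (W = -2 + 1/(-2 - 7) = -2 + 1/(-9) = -2 - ⅑ = -19/9 ≈ -2.1111)
m(n) = 4*n² (m(n) = n²*4 = 4*n²)
P(0 - 4, 2)*((m(5) - 1*(-23)) + W) = 15*((4*5² - 1*(-23)) - 19/9) = 15*((4*25 + 23) - 19/9) = 15*((100 + 23) - 19/9) = 15*(123 - 19/9) = 15*(1088/9) = 5440/3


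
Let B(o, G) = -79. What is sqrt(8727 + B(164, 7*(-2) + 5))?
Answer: 2*sqrt(2162) ≈ 92.995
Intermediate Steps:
sqrt(8727 + B(164, 7*(-2) + 5)) = sqrt(8727 - 79) = sqrt(8648) = 2*sqrt(2162)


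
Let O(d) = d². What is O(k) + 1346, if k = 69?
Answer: 6107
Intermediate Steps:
O(k) + 1346 = 69² + 1346 = 4761 + 1346 = 6107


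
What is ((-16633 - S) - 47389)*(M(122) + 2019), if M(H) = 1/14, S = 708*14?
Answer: -149278027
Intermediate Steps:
S = 9912
M(H) = 1/14
((-16633 - S) - 47389)*(M(122) + 2019) = ((-16633 - 1*9912) - 47389)*(1/14 + 2019) = ((-16633 - 9912) - 47389)*(28267/14) = (-26545 - 47389)*(28267/14) = -73934*28267/14 = -149278027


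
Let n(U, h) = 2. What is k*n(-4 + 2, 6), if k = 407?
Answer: 814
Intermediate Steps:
k*n(-4 + 2, 6) = 407*2 = 814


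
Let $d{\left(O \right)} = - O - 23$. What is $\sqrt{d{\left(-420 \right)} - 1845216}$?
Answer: $i \sqrt{1844819} \approx 1358.2 i$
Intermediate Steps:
$d{\left(O \right)} = -23 - O$
$\sqrt{d{\left(-420 \right)} - 1845216} = \sqrt{\left(-23 - -420\right) - 1845216} = \sqrt{\left(-23 + 420\right) - 1845216} = \sqrt{397 - 1845216} = \sqrt{-1844819} = i \sqrt{1844819}$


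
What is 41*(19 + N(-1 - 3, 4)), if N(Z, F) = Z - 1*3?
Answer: 492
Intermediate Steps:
N(Z, F) = -3 + Z (N(Z, F) = Z - 3 = -3 + Z)
41*(19 + N(-1 - 3, 4)) = 41*(19 + (-3 + (-1 - 3))) = 41*(19 + (-3 - 4)) = 41*(19 - 7) = 41*12 = 492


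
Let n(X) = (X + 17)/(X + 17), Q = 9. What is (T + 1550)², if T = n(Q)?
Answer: 2405601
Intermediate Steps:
n(X) = 1 (n(X) = (17 + X)/(17 + X) = 1)
T = 1
(T + 1550)² = (1 + 1550)² = 1551² = 2405601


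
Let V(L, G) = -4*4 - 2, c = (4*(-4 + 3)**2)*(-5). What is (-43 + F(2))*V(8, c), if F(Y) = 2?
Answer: 738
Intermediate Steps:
c = -20 (c = (4*(-1)**2)*(-5) = (4*1)*(-5) = 4*(-5) = -20)
V(L, G) = -18 (V(L, G) = -16 - 2 = -18)
(-43 + F(2))*V(8, c) = (-43 + 2)*(-18) = -41*(-18) = 738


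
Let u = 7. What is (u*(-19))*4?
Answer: -532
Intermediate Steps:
(u*(-19))*4 = (7*(-19))*4 = -133*4 = -532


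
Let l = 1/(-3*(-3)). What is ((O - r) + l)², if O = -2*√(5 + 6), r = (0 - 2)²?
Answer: 4789/81 + 140*√11/9 ≈ 110.72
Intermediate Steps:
r = 4 (r = (-2)² = 4)
O = -2*√11 ≈ -6.6332
l = ⅑ (l = 1/9 = ⅑ ≈ 0.11111)
((O - r) + l)² = ((-2*√11 - 1*4) + ⅑)² = ((-2*√11 - 4) + ⅑)² = ((-4 - 2*√11) + ⅑)² = (-35/9 - 2*√11)²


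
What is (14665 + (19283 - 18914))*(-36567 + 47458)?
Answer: 163735294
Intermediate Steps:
(14665 + (19283 - 18914))*(-36567 + 47458) = (14665 + 369)*10891 = 15034*10891 = 163735294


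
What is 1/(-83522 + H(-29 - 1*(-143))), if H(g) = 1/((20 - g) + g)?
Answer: -20/1670439 ≈ -1.1973e-5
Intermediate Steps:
H(g) = 1/20
1/(-83522 + H(-29 - 1*(-143))) = 1/(-83522 + 1/20) = 1/(-1670439/20) = -20/1670439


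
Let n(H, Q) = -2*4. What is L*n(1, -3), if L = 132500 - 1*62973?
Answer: -556216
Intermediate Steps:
n(H, Q) = -8
L = 69527 (L = 132500 - 62973 = 69527)
L*n(1, -3) = 69527*(-8) = -556216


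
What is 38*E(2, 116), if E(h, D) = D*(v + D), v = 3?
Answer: 524552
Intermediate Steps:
E(h, D) = D*(3 + D)
38*E(2, 116) = 38*(116*(3 + 116)) = 38*(116*119) = 38*13804 = 524552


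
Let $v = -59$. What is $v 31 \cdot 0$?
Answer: $0$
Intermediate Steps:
$v 31 \cdot 0 = - 59 \cdot 31 \cdot 0 = \left(-59\right) 0 = 0$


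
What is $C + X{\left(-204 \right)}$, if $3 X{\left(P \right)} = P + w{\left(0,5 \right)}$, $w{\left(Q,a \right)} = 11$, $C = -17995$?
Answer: $- \frac{54178}{3} \approx -18059.0$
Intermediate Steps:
$X{\left(P \right)} = \frac{11}{3} + \frac{P}{3}$ ($X{\left(P \right)} = \frac{P + 11}{3} = \frac{11 + P}{3} = \frac{11}{3} + \frac{P}{3}$)
$C + X{\left(-204 \right)} = -17995 + \left(\frac{11}{3} + \frac{1}{3} \left(-204\right)\right) = -17995 + \left(\frac{11}{3} - 68\right) = -17995 - \frac{193}{3} = - \frac{54178}{3}$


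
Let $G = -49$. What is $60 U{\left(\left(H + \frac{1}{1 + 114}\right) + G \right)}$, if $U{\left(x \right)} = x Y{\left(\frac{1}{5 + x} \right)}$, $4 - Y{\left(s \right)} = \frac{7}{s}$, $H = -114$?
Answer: $- \frac{28710484704}{2645} \approx -1.0855 \cdot 10^{7}$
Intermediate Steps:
$Y{\left(s \right)} = 4 - \frac{7}{s}$
$U{\left(x \right)} = x \left(-31 - 7 x\right)$ ($U{\left(x \right)} = x \left(4 - \frac{7}{\frac{1}{5 + x}}\right) = x \left(4 - 7 \left(5 + x\right)\right) = x \left(4 - \left(35 + 7 x\right)\right) = x \left(-31 - 7 x\right)$)
$60 U{\left(\left(H + \frac{1}{1 + 114}\right) + G \right)} = 60 \left(\left(-114 + \frac{1}{1 + 114}\right) - 49\right) \left(-31 - 7 \left(\left(-114 + \frac{1}{1 + 114}\right) - 49\right)\right) = 60 \left(\left(-114 + \frac{1}{115}\right) - 49\right) \left(-31 - 7 \left(\left(-114 + \frac{1}{115}\right) - 49\right)\right) = 60 \left(- \frac{13109}{115} - 49\right) \left(-31 - 7 \left(- \frac{13109}{115} - 49\right)\right) = 60 \left(- \frac{18744 \left(-31 - - \frac{131208}{115}\right)}{115}\right) = 60 \left(- \frac{18744 \left(-31 + \frac{131208}{115}\right)}{115}\right) = 60 \left(\left(- \frac{18744}{115}\right) \frac{127643}{115}\right) = 60 \left(- \frac{2392540392}{13225}\right) = - \frac{28710484704}{2645}$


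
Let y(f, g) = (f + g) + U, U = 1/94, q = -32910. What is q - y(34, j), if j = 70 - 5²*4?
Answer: -3093917/94 ≈ -32914.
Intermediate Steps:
U = 1/94 ≈ 0.010638
j = -30 (j = 70 - 25*4 = 70 - 1*100 = 70 - 100 = -30)
y(f, g) = 1/94 + f + g (y(f, g) = (f + g) + 1/94 = 1/94 + f + g)
q - y(34, j) = -32910 - (1/94 + 34 - 30) = -32910 - 1*377/94 = -32910 - 377/94 = -3093917/94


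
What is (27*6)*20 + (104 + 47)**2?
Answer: 26041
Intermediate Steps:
(27*6)*20 + (104 + 47)**2 = 162*20 + 151**2 = 3240 + 22801 = 26041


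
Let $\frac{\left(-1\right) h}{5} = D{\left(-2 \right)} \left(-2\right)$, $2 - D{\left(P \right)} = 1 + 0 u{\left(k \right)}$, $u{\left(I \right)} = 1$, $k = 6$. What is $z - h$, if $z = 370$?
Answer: $360$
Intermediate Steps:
$D{\left(P \right)} = 1$ ($D{\left(P \right)} = 2 - \left(1 + 0 \cdot 1\right) = 2 - \left(1 + 0\right) = 2 - 1 = 1$)
$h = 10$ ($h = - 5 \cdot 1 \left(-2\right) = \left(-5\right) \left(-2\right) = 10$)
$z - h = 370 - 10 = 360$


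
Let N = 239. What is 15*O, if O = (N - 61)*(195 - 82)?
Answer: 301710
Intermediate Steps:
O = 20114 (O = (239 - 61)*(195 - 82) = 178*113 = 20114)
15*O = 15*20114 = 301710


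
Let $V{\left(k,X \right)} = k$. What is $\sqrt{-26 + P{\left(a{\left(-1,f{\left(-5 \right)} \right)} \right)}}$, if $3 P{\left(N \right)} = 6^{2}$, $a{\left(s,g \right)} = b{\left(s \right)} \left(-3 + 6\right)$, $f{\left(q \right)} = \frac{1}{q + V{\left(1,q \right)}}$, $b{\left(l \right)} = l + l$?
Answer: $i \sqrt{14} \approx 3.7417 i$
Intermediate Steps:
$b{\left(l \right)} = 2 l$
$f{\left(q \right)} = \frac{1}{1 + q}$ ($f{\left(q \right)} = \frac{1}{q + 1} = \frac{1}{1 + q}$)
$a{\left(s,g \right)} = 6 s$ ($a{\left(s,g \right)} = 2 s \left(-3 + 6\right) = 2 s 3 = 6 s$)
$P{\left(N \right)} = 12$ ($P{\left(N \right)} = \frac{6^{2}}{3} = \frac{1}{3} \cdot 36 = 12$)
$\sqrt{-26 + P{\left(a{\left(-1,f{\left(-5 \right)} \right)} \right)}} = \sqrt{-26 + 12} = \sqrt{-14} = i \sqrt{14}$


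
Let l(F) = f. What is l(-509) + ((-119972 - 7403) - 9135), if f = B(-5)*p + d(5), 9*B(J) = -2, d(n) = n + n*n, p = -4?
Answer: -1228312/9 ≈ -1.3648e+5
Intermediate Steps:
d(n) = n + n²
B(J) = -2/9 (B(J) = (⅑)*(-2) = -2/9)
f = 278/9 (f = -2/9*(-4) + 5*(1 + 5) = 8/9 + 5*6 = 8/9 + 30 = 278/9 ≈ 30.889)
l(F) = 278/9
l(-509) + ((-119972 - 7403) - 9135) = 278/9 + ((-119972 - 7403) - 9135) = 278/9 + (-127375 - 9135) = 278/9 - 136510 = -1228312/9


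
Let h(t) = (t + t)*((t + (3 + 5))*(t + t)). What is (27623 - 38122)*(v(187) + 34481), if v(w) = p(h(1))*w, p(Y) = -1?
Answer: -360052706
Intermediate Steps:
h(t) = 4*t²*(8 + t) (h(t) = (2*t)*((t + 8)*(2*t)) = (2*t)*((8 + t)*(2*t)) = (2*t)*(2*t*(8 + t)) = 4*t²*(8 + t))
v(w) = -w
(27623 - 38122)*(v(187) + 34481) = (27623 - 38122)*(-1*187 + 34481) = -10499*(-187 + 34481) = -10499*34294 = -360052706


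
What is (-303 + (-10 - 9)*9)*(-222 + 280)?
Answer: -27492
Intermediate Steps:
(-303 + (-10 - 9)*9)*(-222 + 280) = (-303 - 19*9)*58 = (-303 - 171)*58 = -474*58 = -27492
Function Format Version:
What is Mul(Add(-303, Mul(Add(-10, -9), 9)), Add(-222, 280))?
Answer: -27492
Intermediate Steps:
Mul(Add(-303, Mul(Add(-10, -9), 9)), Add(-222, 280)) = Mul(Add(-303, Mul(-19, 9)), 58) = Mul(Add(-303, -171), 58) = Mul(-474, 58) = -27492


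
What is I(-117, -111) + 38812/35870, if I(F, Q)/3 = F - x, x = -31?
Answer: -4607824/17935 ≈ -256.92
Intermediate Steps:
I(F, Q) = 93 + 3*F (I(F, Q) = 3*(F - 1*(-31)) = 3*(F + 31) = 3*(31 + F) = 93 + 3*F)
I(-117, -111) + 38812/35870 = (93 + 3*(-117)) + 38812/35870 = (93 - 351) + 38812*(1/35870) = -258 + 19406/17935 = -4607824/17935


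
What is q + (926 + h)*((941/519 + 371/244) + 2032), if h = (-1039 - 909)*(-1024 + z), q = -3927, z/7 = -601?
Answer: 1313335984477999/63318 ≈ 2.0742e+10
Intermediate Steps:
z = -4207 (z = 7*(-601) = -4207)
h = 10189988 (h = (-1039 - 909)*(-1024 - 4207) = -1948*(-5231) = 10189988)
q + (926 + h)*((941/519 + 371/244) + 2032) = -3927 + (926 + 10189988)*((941/519 + 371/244) + 2032) = -3927 + 10190914*((941*(1/519) + 371*(1/244)) + 2032) = -3927 + 10190914*((941/519 + 371/244) + 2032) = -3927 + 10190914*(422153/126636 + 2032) = -3927 + 10190914*(257746505/126636) = -3927 + 1313336233127785/63318 = 1313335984477999/63318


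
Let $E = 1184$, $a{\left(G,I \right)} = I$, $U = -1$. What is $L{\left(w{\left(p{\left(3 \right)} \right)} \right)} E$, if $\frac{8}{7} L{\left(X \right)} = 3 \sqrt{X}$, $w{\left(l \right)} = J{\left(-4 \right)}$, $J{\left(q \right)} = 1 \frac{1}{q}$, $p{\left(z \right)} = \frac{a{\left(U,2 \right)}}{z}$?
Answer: $1554 i \approx 1554.0 i$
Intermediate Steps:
$p{\left(z \right)} = \frac{2}{z}$
$J{\left(q \right)} = \frac{1}{q}$
$w{\left(l \right)} = - \frac{1}{4}$ ($w{\left(l \right)} = \frac{1}{-4} = - \frac{1}{4}$)
$L{\left(X \right)} = \frac{21 \sqrt{X}}{8}$ ($L{\left(X \right)} = \frac{7 \cdot 3 \sqrt{X}}{8} = \frac{21 \sqrt{X}}{8}$)
$L{\left(w{\left(p{\left(3 \right)} \right)} \right)} E = \frac{21 \sqrt{- \frac{1}{4}}}{8} \cdot 1184 = \frac{21 \frac{i}{2}}{8} \cdot 1184 = \frac{21 i}{16} \cdot 1184 = 1554 i$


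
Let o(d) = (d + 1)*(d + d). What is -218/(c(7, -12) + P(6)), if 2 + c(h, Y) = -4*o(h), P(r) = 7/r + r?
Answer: 1308/2657 ≈ 0.49228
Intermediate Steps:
P(r) = r + 7/r
o(d) = 2*d*(1 + d) (o(d) = (1 + d)*(2*d) = 2*d*(1 + d))
c(h, Y) = -2 - 8*h*(1 + h)
-218/(c(7, -12) + P(6)) = -218/((-2 - 8*7*(1 + 7)) + (6 + 7/6)) = -218/((-2 - 8*7*8) + (6 + 7*(⅙))) = -218/((-2 - 448) + (6 + 7/6)) = -218/(-450 + 43/6) = -218/(-2657/6) = -218*(-6/2657) = 1308/2657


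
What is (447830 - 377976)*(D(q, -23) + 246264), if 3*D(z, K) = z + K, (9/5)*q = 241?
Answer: 464537901604/27 ≈ 1.7205e+10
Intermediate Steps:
q = 1205/9 (q = (5/9)*241 = 1205/9 ≈ 133.89)
D(z, K) = K/3 + z/3 (D(z, K) = (z + K)/3 = (K + z)/3 = K/3 + z/3)
(447830 - 377976)*(D(q, -23) + 246264) = (447830 - 377976)*(((1/3)*(-23) + (1/3)*(1205/9)) + 246264) = 69854*((-23/3 + 1205/27) + 246264) = 69854*(998/27 + 246264) = 69854*(6650126/27) = 464537901604/27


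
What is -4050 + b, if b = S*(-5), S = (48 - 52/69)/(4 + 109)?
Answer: -31594150/7797 ≈ -4052.1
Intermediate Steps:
S = 3260/7797 (S = (48 - 52*1/69)/113 = (48 - 52/69)*(1/113) = (3260/69)*(1/113) = 3260/7797 ≈ 0.41811)
b = -16300/7797 (b = (3260/7797)*(-5) = -16300/7797 ≈ -2.0905)
-4050 + b = -4050 - 16300/7797 = -31594150/7797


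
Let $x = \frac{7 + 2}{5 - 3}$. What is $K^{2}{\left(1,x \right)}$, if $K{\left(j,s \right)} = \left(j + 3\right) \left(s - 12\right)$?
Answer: $900$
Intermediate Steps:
$x = \frac{9}{2} \approx 4.5$
$K{\left(j,s \right)} = \left(-12 + s\right) \left(3 + j\right)$ ($K{\left(j,s \right)} = \left(3 + j\right) \left(-12 + s\right) = \left(-12 + s\right) \left(3 + j\right)$)
$K^{2}{\left(1,x \right)} = \left(-36 - 12 + 3 \cdot \frac{9}{2} + 1 \cdot \frac{9}{2}\right)^{2} = \left(-36 - 12 + \frac{27}{2} + \frac{9}{2}\right)^{2} = \left(-30\right)^{2} = 900$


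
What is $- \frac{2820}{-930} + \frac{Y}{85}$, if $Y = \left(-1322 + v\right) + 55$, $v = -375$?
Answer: $- \frac{42912}{2635} \approx -16.285$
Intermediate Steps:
$Y = -1642$ ($Y = \left(-1322 - 375\right) + 55 = -1697 + 55 = -1642$)
$- \frac{2820}{-930} + \frac{Y}{85} = - \frac{2820}{-930} - \frac{1642}{85} = \left(-2820\right) \left(- \frac{1}{930}\right) - \frac{1642}{85} = \frac{94}{31} - \frac{1642}{85} = - \frac{42912}{2635}$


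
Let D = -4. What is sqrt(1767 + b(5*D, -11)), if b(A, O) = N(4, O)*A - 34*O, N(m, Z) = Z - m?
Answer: sqrt(2441) ≈ 49.406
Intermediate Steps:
b(A, O) = -34*O + A*(-4 + O) (b(A, O) = (O - 1*4)*A - 34*O = (O - 4)*A - 34*O = (-4 + O)*A - 34*O = A*(-4 + O) - 34*O = -34*O + A*(-4 + O))
sqrt(1767 + b(5*D, -11)) = sqrt(1767 + (-34*(-11) + (5*(-4))*(-4 - 11))) = sqrt(1767 + (374 - 20*(-15))) = sqrt(1767 + (374 + 300)) = sqrt(1767 + 674) = sqrt(2441)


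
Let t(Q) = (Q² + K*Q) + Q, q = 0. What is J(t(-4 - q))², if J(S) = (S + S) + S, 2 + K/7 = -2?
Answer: 138384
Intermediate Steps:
K = -28 (K = -14 + 7*(-2) = -14 - 14 = -28)
t(Q) = Q² - 27*Q (t(Q) = (Q² - 28*Q) + Q = Q² - 27*Q)
J(S) = 3*S (J(S) = 2*S + S = 3*S)
J(t(-4 - q))² = (3*((-4 - 1*0)*(-27 + (-4 - 1*0))))² = (3*((-4 + 0)*(-27 + (-4 + 0))))² = (3*(-4*(-27 - 4)))² = (3*(-4*(-31)))² = (3*124)² = 372² = 138384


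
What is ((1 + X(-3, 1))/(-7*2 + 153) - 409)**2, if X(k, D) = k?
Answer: 3232263609/19321 ≈ 1.6729e+5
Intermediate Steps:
((1 + X(-3, 1))/(-7*2 + 153) - 409)**2 = ((1 - 3)/(-7*2 + 153) - 409)**2 = (-2/(-14 + 153) - 409)**2 = (-2/139 - 409)**2 = (-56853/139)**2 = 3232263609/19321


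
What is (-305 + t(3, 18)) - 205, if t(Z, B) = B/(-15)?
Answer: -2556/5 ≈ -511.20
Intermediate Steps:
t(Z, B) = -B/15 (t(Z, B) = B*(-1/15) = -B/15)
(-305 + t(3, 18)) - 205 = (-305 - 1/15*18) - 205 = (-305 - 6/5) - 205 = -1531/5 - 205 = -2556/5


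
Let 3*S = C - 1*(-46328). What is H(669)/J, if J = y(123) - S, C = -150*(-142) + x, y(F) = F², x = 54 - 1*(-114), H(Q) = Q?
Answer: -2007/22409 ≈ -0.089562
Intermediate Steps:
x = 168 (x = 54 + 114 = 168)
C = 21468 (C = -150*(-142) + 168 = 21300 + 168 = 21468)
S = 67796/3 (S = (21468 - 1*(-46328))/3 = (21468 + 46328)/3 = (⅓)*67796 = 67796/3 ≈ 22599.)
J = -22409/3 (J = 123² - 1*67796/3 = 15129 - 67796/3 = -22409/3 ≈ -7469.7)
H(669)/J = 669/(-22409/3) = 669*(-3/22409) = -2007/22409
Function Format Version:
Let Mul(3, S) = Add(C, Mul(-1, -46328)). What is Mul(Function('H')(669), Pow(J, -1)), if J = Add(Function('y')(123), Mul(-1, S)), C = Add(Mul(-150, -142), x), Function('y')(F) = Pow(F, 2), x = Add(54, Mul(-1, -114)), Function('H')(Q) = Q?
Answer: Rational(-2007, 22409) ≈ -0.089562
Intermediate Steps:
x = 168 (x = Add(54, 114) = 168)
C = 21468 (C = Add(Mul(-150, -142), 168) = Add(21300, 168) = 21468)
S = Rational(67796, 3) (S = Mul(Rational(1, 3), Add(21468, Mul(-1, -46328))) = Mul(Rational(1, 3), Add(21468, 46328)) = Mul(Rational(1, 3), 67796) = Rational(67796, 3) ≈ 22599.)
J = Rational(-22409, 3) (J = Add(Pow(123, 2), Mul(-1, Rational(67796, 3))) = Add(15129, Rational(-67796, 3)) = Rational(-22409, 3) ≈ -7469.7)
Mul(Function('H')(669), Pow(J, -1)) = Mul(669, Pow(Rational(-22409, 3), -1)) = Mul(669, Rational(-3, 22409)) = Rational(-2007, 22409)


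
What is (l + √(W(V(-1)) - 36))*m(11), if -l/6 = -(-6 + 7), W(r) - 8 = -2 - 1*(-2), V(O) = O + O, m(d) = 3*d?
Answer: 198 + 66*I*√7 ≈ 198.0 + 174.62*I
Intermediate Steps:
V(O) = 2*O
W(r) = 8 (W(r) = 8 + (-2 - 1*(-2)) = 8 + (-2 + 2) = 8 + 0 = 8)
l = 6 (l = -(-6)*(-6 + 7) = -(-6) = -6*(-1) = 6)
(l + √(W(V(-1)) - 36))*m(11) = (6 + √(8 - 36))*(3*11) = (6 + √(-28))*33 = (6 + 2*I*√7)*33 = 198 + 66*I*√7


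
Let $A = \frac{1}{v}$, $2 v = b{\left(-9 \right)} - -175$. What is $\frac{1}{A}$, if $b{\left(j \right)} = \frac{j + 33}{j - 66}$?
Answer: $\frac{4367}{50} \approx 87.34$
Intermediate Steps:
$b{\left(j \right)} = \frac{33 + j}{-66 + j}$
$v = \frac{4367}{50}$ ($v = \frac{\frac{33 - 9}{-66 - 9} - -175}{2} = \frac{\frac{1}{-75} \cdot 24 + 175}{2} = \frac{\left(- \frac{1}{75}\right) 24 + 175}{2} = \frac{- \frac{8}{25} + 175}{2} = \frac{1}{2} \cdot \frac{4367}{25} = \frac{4367}{50} \approx 87.34$)
$A = \frac{50}{4367}$ ($A = \frac{1}{\frac{4367}{50}} = \frac{50}{4367} \approx 0.01145$)
$\frac{1}{A} = \frac{1}{\frac{50}{4367}} = \frac{4367}{50}$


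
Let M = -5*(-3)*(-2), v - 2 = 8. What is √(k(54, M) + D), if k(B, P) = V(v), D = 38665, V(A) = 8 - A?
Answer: 41*√23 ≈ 196.63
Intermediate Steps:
v = 10 (v = 2 + 8 = 10)
M = -30 (M = 15*(-2) = -30)
k(B, P) = -2 (k(B, P) = 8 - 1*10 = 8 - 10 = -2)
√(k(54, M) + D) = √(-2 + 38665) = √38663 = 41*√23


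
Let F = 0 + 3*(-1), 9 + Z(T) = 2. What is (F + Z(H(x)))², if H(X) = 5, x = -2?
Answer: 100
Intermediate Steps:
Z(T) = -7 (Z(T) = -9 + 2 = -7)
F = -3 (F = 0 - 3 = -3)
(F + Z(H(x)))² = (-3 - 7)² = (-10)² = 100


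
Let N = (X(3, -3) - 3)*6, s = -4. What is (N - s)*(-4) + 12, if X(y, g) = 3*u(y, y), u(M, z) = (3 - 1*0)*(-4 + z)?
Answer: 284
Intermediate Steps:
u(M, z) = -12 + 3*z (u(M, z) = (3 + 0)*(-4 + z) = 3*(-4 + z) = -12 + 3*z)
X(y, g) = -36 + 9*y (X(y, g) = 3*(-12 + 3*y) = -36 + 9*y)
N = -72 (N = ((-36 + 9*3) - 3)*6 = ((-36 + 27) - 3)*6 = (-9 - 3)*6 = -12*6 = -72)
(N - s)*(-4) + 12 = (-72 - 1*(-4))*(-4) + 12 = (-72 + 4)*(-4) + 12 = -68*(-4) + 12 = 272 + 12 = 284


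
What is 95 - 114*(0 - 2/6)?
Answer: 133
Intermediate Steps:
95 - 114*(0 - 2/6) = 95 - 114*(0 - 2*⅙) = 95 - 114*(0 - ⅓) = 95 - 114*(-⅓) = 95 + 38 = 133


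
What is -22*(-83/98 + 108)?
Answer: -115511/49 ≈ -2357.4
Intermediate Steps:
-22*(-83/98 + 108) = -22*10501/98 = -115511/49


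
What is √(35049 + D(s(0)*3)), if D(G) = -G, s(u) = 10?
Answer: 3*√3891 ≈ 187.13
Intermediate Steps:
√(35049 + D(s(0)*3)) = √(35049 - 10*3) = √(35049 - 1*30) = √(35049 - 30) = √35019 = 3*√3891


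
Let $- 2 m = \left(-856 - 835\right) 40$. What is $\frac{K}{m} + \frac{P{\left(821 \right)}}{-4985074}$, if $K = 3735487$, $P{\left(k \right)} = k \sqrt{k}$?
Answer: $\frac{3735487}{33820} - \frac{821 \sqrt{821}}{4985074} \approx 110.45$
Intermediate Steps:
$P{\left(k \right)} = k^{\frac{3}{2}}$
$m = 33820$ ($m = - \frac{\left(-856 - 835\right) 40}{2} = - \frac{\left(-1691\right) 40}{2} = \left(- \frac{1}{2}\right) \left(-67640\right) = 33820$)
$\frac{K}{m} + \frac{P{\left(821 \right)}}{-4985074} = \frac{3735487}{33820} + \frac{821^{\frac{3}{2}}}{-4985074} = 3735487 \cdot \frac{1}{33820} + 821 \sqrt{821} \left(- \frac{1}{4985074}\right) = \frac{3735487}{33820} - \frac{821 \sqrt{821}}{4985074}$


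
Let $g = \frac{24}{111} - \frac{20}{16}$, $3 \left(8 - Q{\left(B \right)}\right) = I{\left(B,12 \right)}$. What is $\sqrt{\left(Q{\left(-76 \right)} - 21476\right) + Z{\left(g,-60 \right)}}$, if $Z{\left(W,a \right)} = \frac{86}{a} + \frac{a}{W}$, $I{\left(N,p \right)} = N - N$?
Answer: $\frac{i \sqrt{618789290}}{170} \approx 146.33 i$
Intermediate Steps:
$I{\left(N,p \right)} = 0$
$Q{\left(B \right)} = 8$ ($Q{\left(B \right)} = 8 - 0 = 8 + 0 = 8$)
$g = - \frac{153}{148}$ ($g = 24 \cdot \frac{1}{111} - \frac{5}{4} = \frac{8}{37} - \frac{5}{4} = - \frac{153}{148} \approx -1.0338$)
$\sqrt{\left(Q{\left(-76 \right)} - 21476\right) + Z{\left(g,-60 \right)}} = \sqrt{\left(8 - 21476\right) + \left(\frac{86}{-60} - \frac{60}{- \frac{153}{148}}\right)} = \sqrt{\left(8 - 21476\right) + \left(86 \left(- \frac{1}{60}\right) - - \frac{2960}{51}\right)} = \sqrt{-21468 + \left(- \frac{43}{30} + \frac{2960}{51}\right)} = \sqrt{-21468 + \frac{9623}{170}} = \sqrt{- \frac{3639937}{170}} = \frac{i \sqrt{618789290}}{170}$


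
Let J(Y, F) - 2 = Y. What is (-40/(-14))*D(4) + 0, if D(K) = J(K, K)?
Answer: 120/7 ≈ 17.143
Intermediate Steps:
J(Y, F) = 2 + Y
D(K) = 2 + K
(-40/(-14))*D(4) + 0 = (-40/(-14))*(2 + 4) + 0 = -40*(-1/14)*6 + 0 = (20/7)*6 + 0 = 120/7 + 0 = 120/7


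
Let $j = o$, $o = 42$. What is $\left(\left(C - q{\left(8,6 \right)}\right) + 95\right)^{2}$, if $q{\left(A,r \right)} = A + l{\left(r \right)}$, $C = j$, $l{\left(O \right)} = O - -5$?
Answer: $13924$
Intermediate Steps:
$j = 42$
$l{\left(O \right)} = 5 + O$ ($l{\left(O \right)} = O + 5 = 5 + O$)
$C = 42$
$q{\left(A,r \right)} = 5 + A + r$ ($q{\left(A,r \right)} = A + \left(5 + r\right) = 5 + A + r$)
$\left(\left(C - q{\left(8,6 \right)}\right) + 95\right)^{2} = \left(\left(42 - \left(5 + 8 + 6\right)\right) + 95\right)^{2} = \left(\left(42 - 19\right) + 95\right)^{2} = \left(23 + 95\right)^{2} = 118^{2} = 13924$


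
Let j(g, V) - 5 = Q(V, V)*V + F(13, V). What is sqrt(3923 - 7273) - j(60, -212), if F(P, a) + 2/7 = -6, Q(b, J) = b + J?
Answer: -629207/7 + 5*I*sqrt(134) ≈ -89887.0 + 57.879*I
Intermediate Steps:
Q(b, J) = J + b
F(P, a) = -44/7 (F(P, a) = -2/7 - 6 = -44/7)
j(g, V) = -9/7 + 2*V**2 (j(g, V) = 5 + ((V + V)*V - 44/7) = 5 + ((2*V)*V - 44/7) = 5 + (2*V**2 - 44/7) = 5 + (-44/7 + 2*V**2) = -9/7 + 2*V**2)
sqrt(3923 - 7273) - j(60, -212) = sqrt(3923 - 7273) - (-9/7 + 2*(-212)**2) = sqrt(-3350) - (-9/7 + 2*44944) = 5*I*sqrt(134) - (-9/7 + 89888) = 5*I*sqrt(134) - 1*629207/7 = 5*I*sqrt(134) - 629207/7 = -629207/7 + 5*I*sqrt(134)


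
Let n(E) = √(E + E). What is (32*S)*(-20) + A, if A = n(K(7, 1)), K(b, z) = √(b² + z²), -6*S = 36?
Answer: 3840 + 2^(¾)*√5 ≈ 3843.8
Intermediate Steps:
S = -6 (S = -⅙*36 = -6)
n(E) = √2*√E (n(E) = √(2*E) = √2*√E)
A = 2^(¾)*√5 (A = √2*√(√(7² + 1²)) = √2*√(√(49 + 1)) = √2*√(√50) = √2*√(5*√2) = √2*(2^(¼)*√5) = 2^(¾)*√5 ≈ 3.7606)
(32*S)*(-20) + A = (32*(-6))*(-20) + 2^(¾)*√5 = -192*(-20) + 2^(¾)*√5 = 3840 + 2^(¾)*√5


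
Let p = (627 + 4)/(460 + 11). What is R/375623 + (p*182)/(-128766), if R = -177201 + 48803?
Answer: -3915160060697/11390539471839 ≈ -0.34372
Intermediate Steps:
p = 631/471 ≈ 1.3397
R = -128398
R/375623 + (p*182)/(-128766) = -128398/375623 + ((631/471)*182)/(-128766) = -128398*1/375623 + (114842/471)*(-1/128766) = -128398/375623 - 57421/30324393 = -3915160060697/11390539471839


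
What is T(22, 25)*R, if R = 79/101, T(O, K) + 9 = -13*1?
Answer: -1738/101 ≈ -17.208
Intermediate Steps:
T(O, K) = -22 (T(O, K) = -9 - 13*1 = -9 - 13 = -22)
R = 79/101 (R = 79*(1/101) = 79/101 ≈ 0.78218)
T(22, 25)*R = -22*79/101 = -1738/101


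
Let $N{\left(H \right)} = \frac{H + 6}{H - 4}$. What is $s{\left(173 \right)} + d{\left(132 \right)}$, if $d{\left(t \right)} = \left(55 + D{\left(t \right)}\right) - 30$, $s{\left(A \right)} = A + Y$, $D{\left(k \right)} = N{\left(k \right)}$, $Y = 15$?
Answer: $\frac{13701}{64} \approx 214.08$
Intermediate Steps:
$N{\left(H \right)} = \frac{6 + H}{-4 + H}$
$D{\left(k \right)} = \frac{6 + k}{-4 + k}$
$s{\left(A \right)} = 15 + A$ ($s{\left(A \right)} = A + 15 = 15 + A$)
$d{\left(t \right)} = 25 + \frac{6 + t}{-4 + t}$ ($d{\left(t \right)} = \left(55 + \frac{6 + t}{-4 + t}\right) - 30 = 25 + \frac{6 + t}{-4 + t}$)
$s{\left(173 \right)} + d{\left(132 \right)} = \left(15 + 173\right) + \frac{2 \left(-47 + 13 \cdot 132\right)}{-4 + 132} = 188 + \frac{2 \left(-47 + 1716\right)}{128} = 188 + 2 \cdot \frac{1}{128} \cdot 1669 = 188 + \frac{1669}{64} = \frac{13701}{64}$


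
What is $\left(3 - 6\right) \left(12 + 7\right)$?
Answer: $-57$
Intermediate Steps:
$\left(3 - 6\right) \left(12 + 7\right) = \left(-3\right) 19 = -57$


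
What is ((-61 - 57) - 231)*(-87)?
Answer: 30363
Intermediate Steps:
((-61 - 57) - 231)*(-87) = (-118 - 231)*(-87) = -349*(-87) = 30363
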